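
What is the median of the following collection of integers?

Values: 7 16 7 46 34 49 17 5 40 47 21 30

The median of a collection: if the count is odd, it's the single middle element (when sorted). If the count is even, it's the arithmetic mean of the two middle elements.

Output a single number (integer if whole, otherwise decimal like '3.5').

Step 1: insert 7 -> lo=[7] (size 1, max 7) hi=[] (size 0) -> median=7
Step 2: insert 16 -> lo=[7] (size 1, max 7) hi=[16] (size 1, min 16) -> median=11.5
Step 3: insert 7 -> lo=[7, 7] (size 2, max 7) hi=[16] (size 1, min 16) -> median=7
Step 4: insert 46 -> lo=[7, 7] (size 2, max 7) hi=[16, 46] (size 2, min 16) -> median=11.5
Step 5: insert 34 -> lo=[7, 7, 16] (size 3, max 16) hi=[34, 46] (size 2, min 34) -> median=16
Step 6: insert 49 -> lo=[7, 7, 16] (size 3, max 16) hi=[34, 46, 49] (size 3, min 34) -> median=25
Step 7: insert 17 -> lo=[7, 7, 16, 17] (size 4, max 17) hi=[34, 46, 49] (size 3, min 34) -> median=17
Step 8: insert 5 -> lo=[5, 7, 7, 16] (size 4, max 16) hi=[17, 34, 46, 49] (size 4, min 17) -> median=16.5
Step 9: insert 40 -> lo=[5, 7, 7, 16, 17] (size 5, max 17) hi=[34, 40, 46, 49] (size 4, min 34) -> median=17
Step 10: insert 47 -> lo=[5, 7, 7, 16, 17] (size 5, max 17) hi=[34, 40, 46, 47, 49] (size 5, min 34) -> median=25.5
Step 11: insert 21 -> lo=[5, 7, 7, 16, 17, 21] (size 6, max 21) hi=[34, 40, 46, 47, 49] (size 5, min 34) -> median=21
Step 12: insert 30 -> lo=[5, 7, 7, 16, 17, 21] (size 6, max 21) hi=[30, 34, 40, 46, 47, 49] (size 6, min 30) -> median=25.5

Answer: 25.5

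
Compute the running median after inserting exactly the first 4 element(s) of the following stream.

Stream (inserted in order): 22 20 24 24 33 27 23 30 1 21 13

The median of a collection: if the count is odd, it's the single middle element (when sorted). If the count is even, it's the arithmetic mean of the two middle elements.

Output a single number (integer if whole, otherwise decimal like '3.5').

Answer: 23

Derivation:
Step 1: insert 22 -> lo=[22] (size 1, max 22) hi=[] (size 0) -> median=22
Step 2: insert 20 -> lo=[20] (size 1, max 20) hi=[22] (size 1, min 22) -> median=21
Step 3: insert 24 -> lo=[20, 22] (size 2, max 22) hi=[24] (size 1, min 24) -> median=22
Step 4: insert 24 -> lo=[20, 22] (size 2, max 22) hi=[24, 24] (size 2, min 24) -> median=23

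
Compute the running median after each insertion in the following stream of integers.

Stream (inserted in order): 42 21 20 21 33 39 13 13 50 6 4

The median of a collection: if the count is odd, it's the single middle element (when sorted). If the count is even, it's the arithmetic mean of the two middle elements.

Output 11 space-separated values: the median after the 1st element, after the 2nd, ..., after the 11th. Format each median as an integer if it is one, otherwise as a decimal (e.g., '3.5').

Step 1: insert 42 -> lo=[42] (size 1, max 42) hi=[] (size 0) -> median=42
Step 2: insert 21 -> lo=[21] (size 1, max 21) hi=[42] (size 1, min 42) -> median=31.5
Step 3: insert 20 -> lo=[20, 21] (size 2, max 21) hi=[42] (size 1, min 42) -> median=21
Step 4: insert 21 -> lo=[20, 21] (size 2, max 21) hi=[21, 42] (size 2, min 21) -> median=21
Step 5: insert 33 -> lo=[20, 21, 21] (size 3, max 21) hi=[33, 42] (size 2, min 33) -> median=21
Step 6: insert 39 -> lo=[20, 21, 21] (size 3, max 21) hi=[33, 39, 42] (size 3, min 33) -> median=27
Step 7: insert 13 -> lo=[13, 20, 21, 21] (size 4, max 21) hi=[33, 39, 42] (size 3, min 33) -> median=21
Step 8: insert 13 -> lo=[13, 13, 20, 21] (size 4, max 21) hi=[21, 33, 39, 42] (size 4, min 21) -> median=21
Step 9: insert 50 -> lo=[13, 13, 20, 21, 21] (size 5, max 21) hi=[33, 39, 42, 50] (size 4, min 33) -> median=21
Step 10: insert 6 -> lo=[6, 13, 13, 20, 21] (size 5, max 21) hi=[21, 33, 39, 42, 50] (size 5, min 21) -> median=21
Step 11: insert 4 -> lo=[4, 6, 13, 13, 20, 21] (size 6, max 21) hi=[21, 33, 39, 42, 50] (size 5, min 21) -> median=21

Answer: 42 31.5 21 21 21 27 21 21 21 21 21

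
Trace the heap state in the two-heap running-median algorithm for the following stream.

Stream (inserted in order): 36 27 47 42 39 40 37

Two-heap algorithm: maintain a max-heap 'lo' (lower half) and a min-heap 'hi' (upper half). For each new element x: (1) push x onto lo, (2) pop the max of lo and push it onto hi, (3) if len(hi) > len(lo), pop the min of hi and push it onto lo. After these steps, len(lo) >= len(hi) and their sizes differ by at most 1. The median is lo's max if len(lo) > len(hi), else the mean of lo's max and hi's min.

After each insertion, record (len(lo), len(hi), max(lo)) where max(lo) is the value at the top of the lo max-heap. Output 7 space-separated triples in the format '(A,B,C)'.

Answer: (1,0,36) (1,1,27) (2,1,36) (2,2,36) (3,2,39) (3,3,39) (4,3,39)

Derivation:
Step 1: insert 36 -> lo=[36] hi=[] -> (len(lo)=1, len(hi)=0, max(lo)=36)
Step 2: insert 27 -> lo=[27] hi=[36] -> (len(lo)=1, len(hi)=1, max(lo)=27)
Step 3: insert 47 -> lo=[27, 36] hi=[47] -> (len(lo)=2, len(hi)=1, max(lo)=36)
Step 4: insert 42 -> lo=[27, 36] hi=[42, 47] -> (len(lo)=2, len(hi)=2, max(lo)=36)
Step 5: insert 39 -> lo=[27, 36, 39] hi=[42, 47] -> (len(lo)=3, len(hi)=2, max(lo)=39)
Step 6: insert 40 -> lo=[27, 36, 39] hi=[40, 42, 47] -> (len(lo)=3, len(hi)=3, max(lo)=39)
Step 7: insert 37 -> lo=[27, 36, 37, 39] hi=[40, 42, 47] -> (len(lo)=4, len(hi)=3, max(lo)=39)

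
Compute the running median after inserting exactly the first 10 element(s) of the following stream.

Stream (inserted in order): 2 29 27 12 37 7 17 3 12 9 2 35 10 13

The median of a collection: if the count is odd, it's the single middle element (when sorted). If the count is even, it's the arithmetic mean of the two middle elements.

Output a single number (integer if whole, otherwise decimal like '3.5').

Answer: 12

Derivation:
Step 1: insert 2 -> lo=[2] (size 1, max 2) hi=[] (size 0) -> median=2
Step 2: insert 29 -> lo=[2] (size 1, max 2) hi=[29] (size 1, min 29) -> median=15.5
Step 3: insert 27 -> lo=[2, 27] (size 2, max 27) hi=[29] (size 1, min 29) -> median=27
Step 4: insert 12 -> lo=[2, 12] (size 2, max 12) hi=[27, 29] (size 2, min 27) -> median=19.5
Step 5: insert 37 -> lo=[2, 12, 27] (size 3, max 27) hi=[29, 37] (size 2, min 29) -> median=27
Step 6: insert 7 -> lo=[2, 7, 12] (size 3, max 12) hi=[27, 29, 37] (size 3, min 27) -> median=19.5
Step 7: insert 17 -> lo=[2, 7, 12, 17] (size 4, max 17) hi=[27, 29, 37] (size 3, min 27) -> median=17
Step 8: insert 3 -> lo=[2, 3, 7, 12] (size 4, max 12) hi=[17, 27, 29, 37] (size 4, min 17) -> median=14.5
Step 9: insert 12 -> lo=[2, 3, 7, 12, 12] (size 5, max 12) hi=[17, 27, 29, 37] (size 4, min 17) -> median=12
Step 10: insert 9 -> lo=[2, 3, 7, 9, 12] (size 5, max 12) hi=[12, 17, 27, 29, 37] (size 5, min 12) -> median=12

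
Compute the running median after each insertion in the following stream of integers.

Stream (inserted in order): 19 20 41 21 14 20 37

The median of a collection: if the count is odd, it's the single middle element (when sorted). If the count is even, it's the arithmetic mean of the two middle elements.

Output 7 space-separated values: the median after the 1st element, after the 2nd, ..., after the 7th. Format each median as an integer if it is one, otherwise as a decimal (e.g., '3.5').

Answer: 19 19.5 20 20.5 20 20 20

Derivation:
Step 1: insert 19 -> lo=[19] (size 1, max 19) hi=[] (size 0) -> median=19
Step 2: insert 20 -> lo=[19] (size 1, max 19) hi=[20] (size 1, min 20) -> median=19.5
Step 3: insert 41 -> lo=[19, 20] (size 2, max 20) hi=[41] (size 1, min 41) -> median=20
Step 4: insert 21 -> lo=[19, 20] (size 2, max 20) hi=[21, 41] (size 2, min 21) -> median=20.5
Step 5: insert 14 -> lo=[14, 19, 20] (size 3, max 20) hi=[21, 41] (size 2, min 21) -> median=20
Step 6: insert 20 -> lo=[14, 19, 20] (size 3, max 20) hi=[20, 21, 41] (size 3, min 20) -> median=20
Step 7: insert 37 -> lo=[14, 19, 20, 20] (size 4, max 20) hi=[21, 37, 41] (size 3, min 21) -> median=20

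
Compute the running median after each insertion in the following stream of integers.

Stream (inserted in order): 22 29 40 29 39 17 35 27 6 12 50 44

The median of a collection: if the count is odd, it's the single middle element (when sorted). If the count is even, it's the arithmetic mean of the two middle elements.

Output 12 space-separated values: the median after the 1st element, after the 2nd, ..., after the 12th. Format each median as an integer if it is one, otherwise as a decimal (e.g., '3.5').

Answer: 22 25.5 29 29 29 29 29 29 29 28 29 29

Derivation:
Step 1: insert 22 -> lo=[22] (size 1, max 22) hi=[] (size 0) -> median=22
Step 2: insert 29 -> lo=[22] (size 1, max 22) hi=[29] (size 1, min 29) -> median=25.5
Step 3: insert 40 -> lo=[22, 29] (size 2, max 29) hi=[40] (size 1, min 40) -> median=29
Step 4: insert 29 -> lo=[22, 29] (size 2, max 29) hi=[29, 40] (size 2, min 29) -> median=29
Step 5: insert 39 -> lo=[22, 29, 29] (size 3, max 29) hi=[39, 40] (size 2, min 39) -> median=29
Step 6: insert 17 -> lo=[17, 22, 29] (size 3, max 29) hi=[29, 39, 40] (size 3, min 29) -> median=29
Step 7: insert 35 -> lo=[17, 22, 29, 29] (size 4, max 29) hi=[35, 39, 40] (size 3, min 35) -> median=29
Step 8: insert 27 -> lo=[17, 22, 27, 29] (size 4, max 29) hi=[29, 35, 39, 40] (size 4, min 29) -> median=29
Step 9: insert 6 -> lo=[6, 17, 22, 27, 29] (size 5, max 29) hi=[29, 35, 39, 40] (size 4, min 29) -> median=29
Step 10: insert 12 -> lo=[6, 12, 17, 22, 27] (size 5, max 27) hi=[29, 29, 35, 39, 40] (size 5, min 29) -> median=28
Step 11: insert 50 -> lo=[6, 12, 17, 22, 27, 29] (size 6, max 29) hi=[29, 35, 39, 40, 50] (size 5, min 29) -> median=29
Step 12: insert 44 -> lo=[6, 12, 17, 22, 27, 29] (size 6, max 29) hi=[29, 35, 39, 40, 44, 50] (size 6, min 29) -> median=29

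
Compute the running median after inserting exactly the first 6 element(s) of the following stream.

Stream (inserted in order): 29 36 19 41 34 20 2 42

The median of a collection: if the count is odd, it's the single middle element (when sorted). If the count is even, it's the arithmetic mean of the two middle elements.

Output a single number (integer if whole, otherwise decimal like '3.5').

Step 1: insert 29 -> lo=[29] (size 1, max 29) hi=[] (size 0) -> median=29
Step 2: insert 36 -> lo=[29] (size 1, max 29) hi=[36] (size 1, min 36) -> median=32.5
Step 3: insert 19 -> lo=[19, 29] (size 2, max 29) hi=[36] (size 1, min 36) -> median=29
Step 4: insert 41 -> lo=[19, 29] (size 2, max 29) hi=[36, 41] (size 2, min 36) -> median=32.5
Step 5: insert 34 -> lo=[19, 29, 34] (size 3, max 34) hi=[36, 41] (size 2, min 36) -> median=34
Step 6: insert 20 -> lo=[19, 20, 29] (size 3, max 29) hi=[34, 36, 41] (size 3, min 34) -> median=31.5

Answer: 31.5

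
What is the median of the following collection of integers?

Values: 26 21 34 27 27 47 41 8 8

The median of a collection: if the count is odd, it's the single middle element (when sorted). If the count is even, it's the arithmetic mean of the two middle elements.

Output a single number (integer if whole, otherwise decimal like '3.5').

Step 1: insert 26 -> lo=[26] (size 1, max 26) hi=[] (size 0) -> median=26
Step 2: insert 21 -> lo=[21] (size 1, max 21) hi=[26] (size 1, min 26) -> median=23.5
Step 3: insert 34 -> lo=[21, 26] (size 2, max 26) hi=[34] (size 1, min 34) -> median=26
Step 4: insert 27 -> lo=[21, 26] (size 2, max 26) hi=[27, 34] (size 2, min 27) -> median=26.5
Step 5: insert 27 -> lo=[21, 26, 27] (size 3, max 27) hi=[27, 34] (size 2, min 27) -> median=27
Step 6: insert 47 -> lo=[21, 26, 27] (size 3, max 27) hi=[27, 34, 47] (size 3, min 27) -> median=27
Step 7: insert 41 -> lo=[21, 26, 27, 27] (size 4, max 27) hi=[34, 41, 47] (size 3, min 34) -> median=27
Step 8: insert 8 -> lo=[8, 21, 26, 27] (size 4, max 27) hi=[27, 34, 41, 47] (size 4, min 27) -> median=27
Step 9: insert 8 -> lo=[8, 8, 21, 26, 27] (size 5, max 27) hi=[27, 34, 41, 47] (size 4, min 27) -> median=27

Answer: 27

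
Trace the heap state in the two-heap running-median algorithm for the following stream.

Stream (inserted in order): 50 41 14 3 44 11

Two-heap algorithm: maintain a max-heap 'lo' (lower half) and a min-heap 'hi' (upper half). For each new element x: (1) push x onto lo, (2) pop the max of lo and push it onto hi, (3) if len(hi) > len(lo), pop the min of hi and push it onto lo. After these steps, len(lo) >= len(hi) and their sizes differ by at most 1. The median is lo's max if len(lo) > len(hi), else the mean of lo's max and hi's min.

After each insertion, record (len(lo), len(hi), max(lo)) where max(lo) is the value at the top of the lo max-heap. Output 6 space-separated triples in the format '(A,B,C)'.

Answer: (1,0,50) (1,1,41) (2,1,41) (2,2,14) (3,2,41) (3,3,14)

Derivation:
Step 1: insert 50 -> lo=[50] hi=[] -> (len(lo)=1, len(hi)=0, max(lo)=50)
Step 2: insert 41 -> lo=[41] hi=[50] -> (len(lo)=1, len(hi)=1, max(lo)=41)
Step 3: insert 14 -> lo=[14, 41] hi=[50] -> (len(lo)=2, len(hi)=1, max(lo)=41)
Step 4: insert 3 -> lo=[3, 14] hi=[41, 50] -> (len(lo)=2, len(hi)=2, max(lo)=14)
Step 5: insert 44 -> lo=[3, 14, 41] hi=[44, 50] -> (len(lo)=3, len(hi)=2, max(lo)=41)
Step 6: insert 11 -> lo=[3, 11, 14] hi=[41, 44, 50] -> (len(lo)=3, len(hi)=3, max(lo)=14)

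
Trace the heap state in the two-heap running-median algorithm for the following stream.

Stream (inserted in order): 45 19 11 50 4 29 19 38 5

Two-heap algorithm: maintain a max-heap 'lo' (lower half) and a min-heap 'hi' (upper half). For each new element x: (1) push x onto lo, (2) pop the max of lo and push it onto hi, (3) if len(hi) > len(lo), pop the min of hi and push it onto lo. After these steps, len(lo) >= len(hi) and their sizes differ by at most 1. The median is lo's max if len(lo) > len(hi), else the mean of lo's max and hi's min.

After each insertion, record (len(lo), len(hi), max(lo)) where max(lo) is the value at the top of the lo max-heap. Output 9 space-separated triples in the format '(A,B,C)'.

Answer: (1,0,45) (1,1,19) (2,1,19) (2,2,19) (3,2,19) (3,3,19) (4,3,19) (4,4,19) (5,4,19)

Derivation:
Step 1: insert 45 -> lo=[45] hi=[] -> (len(lo)=1, len(hi)=0, max(lo)=45)
Step 2: insert 19 -> lo=[19] hi=[45] -> (len(lo)=1, len(hi)=1, max(lo)=19)
Step 3: insert 11 -> lo=[11, 19] hi=[45] -> (len(lo)=2, len(hi)=1, max(lo)=19)
Step 4: insert 50 -> lo=[11, 19] hi=[45, 50] -> (len(lo)=2, len(hi)=2, max(lo)=19)
Step 5: insert 4 -> lo=[4, 11, 19] hi=[45, 50] -> (len(lo)=3, len(hi)=2, max(lo)=19)
Step 6: insert 29 -> lo=[4, 11, 19] hi=[29, 45, 50] -> (len(lo)=3, len(hi)=3, max(lo)=19)
Step 7: insert 19 -> lo=[4, 11, 19, 19] hi=[29, 45, 50] -> (len(lo)=4, len(hi)=3, max(lo)=19)
Step 8: insert 38 -> lo=[4, 11, 19, 19] hi=[29, 38, 45, 50] -> (len(lo)=4, len(hi)=4, max(lo)=19)
Step 9: insert 5 -> lo=[4, 5, 11, 19, 19] hi=[29, 38, 45, 50] -> (len(lo)=5, len(hi)=4, max(lo)=19)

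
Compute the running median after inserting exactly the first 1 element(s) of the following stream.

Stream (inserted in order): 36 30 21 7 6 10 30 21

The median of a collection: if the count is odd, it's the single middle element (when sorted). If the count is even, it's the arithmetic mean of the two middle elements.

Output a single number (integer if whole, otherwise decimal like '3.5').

Answer: 36

Derivation:
Step 1: insert 36 -> lo=[36] (size 1, max 36) hi=[] (size 0) -> median=36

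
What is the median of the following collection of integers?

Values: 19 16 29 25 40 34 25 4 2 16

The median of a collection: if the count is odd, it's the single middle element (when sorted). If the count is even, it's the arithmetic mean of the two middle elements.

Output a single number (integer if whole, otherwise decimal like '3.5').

Answer: 22

Derivation:
Step 1: insert 19 -> lo=[19] (size 1, max 19) hi=[] (size 0) -> median=19
Step 2: insert 16 -> lo=[16] (size 1, max 16) hi=[19] (size 1, min 19) -> median=17.5
Step 3: insert 29 -> lo=[16, 19] (size 2, max 19) hi=[29] (size 1, min 29) -> median=19
Step 4: insert 25 -> lo=[16, 19] (size 2, max 19) hi=[25, 29] (size 2, min 25) -> median=22
Step 5: insert 40 -> lo=[16, 19, 25] (size 3, max 25) hi=[29, 40] (size 2, min 29) -> median=25
Step 6: insert 34 -> lo=[16, 19, 25] (size 3, max 25) hi=[29, 34, 40] (size 3, min 29) -> median=27
Step 7: insert 25 -> lo=[16, 19, 25, 25] (size 4, max 25) hi=[29, 34, 40] (size 3, min 29) -> median=25
Step 8: insert 4 -> lo=[4, 16, 19, 25] (size 4, max 25) hi=[25, 29, 34, 40] (size 4, min 25) -> median=25
Step 9: insert 2 -> lo=[2, 4, 16, 19, 25] (size 5, max 25) hi=[25, 29, 34, 40] (size 4, min 25) -> median=25
Step 10: insert 16 -> lo=[2, 4, 16, 16, 19] (size 5, max 19) hi=[25, 25, 29, 34, 40] (size 5, min 25) -> median=22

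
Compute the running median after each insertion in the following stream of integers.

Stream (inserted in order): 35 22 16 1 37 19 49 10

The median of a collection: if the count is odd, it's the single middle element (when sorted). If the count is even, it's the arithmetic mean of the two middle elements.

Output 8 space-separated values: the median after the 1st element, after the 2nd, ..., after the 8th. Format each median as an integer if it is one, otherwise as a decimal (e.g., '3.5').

Step 1: insert 35 -> lo=[35] (size 1, max 35) hi=[] (size 0) -> median=35
Step 2: insert 22 -> lo=[22] (size 1, max 22) hi=[35] (size 1, min 35) -> median=28.5
Step 3: insert 16 -> lo=[16, 22] (size 2, max 22) hi=[35] (size 1, min 35) -> median=22
Step 4: insert 1 -> lo=[1, 16] (size 2, max 16) hi=[22, 35] (size 2, min 22) -> median=19
Step 5: insert 37 -> lo=[1, 16, 22] (size 3, max 22) hi=[35, 37] (size 2, min 35) -> median=22
Step 6: insert 19 -> lo=[1, 16, 19] (size 3, max 19) hi=[22, 35, 37] (size 3, min 22) -> median=20.5
Step 7: insert 49 -> lo=[1, 16, 19, 22] (size 4, max 22) hi=[35, 37, 49] (size 3, min 35) -> median=22
Step 8: insert 10 -> lo=[1, 10, 16, 19] (size 4, max 19) hi=[22, 35, 37, 49] (size 4, min 22) -> median=20.5

Answer: 35 28.5 22 19 22 20.5 22 20.5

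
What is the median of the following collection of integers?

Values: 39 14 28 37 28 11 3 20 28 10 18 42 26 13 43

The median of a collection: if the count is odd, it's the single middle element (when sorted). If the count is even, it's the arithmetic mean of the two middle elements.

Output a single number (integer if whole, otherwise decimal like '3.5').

Answer: 26

Derivation:
Step 1: insert 39 -> lo=[39] (size 1, max 39) hi=[] (size 0) -> median=39
Step 2: insert 14 -> lo=[14] (size 1, max 14) hi=[39] (size 1, min 39) -> median=26.5
Step 3: insert 28 -> lo=[14, 28] (size 2, max 28) hi=[39] (size 1, min 39) -> median=28
Step 4: insert 37 -> lo=[14, 28] (size 2, max 28) hi=[37, 39] (size 2, min 37) -> median=32.5
Step 5: insert 28 -> lo=[14, 28, 28] (size 3, max 28) hi=[37, 39] (size 2, min 37) -> median=28
Step 6: insert 11 -> lo=[11, 14, 28] (size 3, max 28) hi=[28, 37, 39] (size 3, min 28) -> median=28
Step 7: insert 3 -> lo=[3, 11, 14, 28] (size 4, max 28) hi=[28, 37, 39] (size 3, min 28) -> median=28
Step 8: insert 20 -> lo=[3, 11, 14, 20] (size 4, max 20) hi=[28, 28, 37, 39] (size 4, min 28) -> median=24
Step 9: insert 28 -> lo=[3, 11, 14, 20, 28] (size 5, max 28) hi=[28, 28, 37, 39] (size 4, min 28) -> median=28
Step 10: insert 10 -> lo=[3, 10, 11, 14, 20] (size 5, max 20) hi=[28, 28, 28, 37, 39] (size 5, min 28) -> median=24
Step 11: insert 18 -> lo=[3, 10, 11, 14, 18, 20] (size 6, max 20) hi=[28, 28, 28, 37, 39] (size 5, min 28) -> median=20
Step 12: insert 42 -> lo=[3, 10, 11, 14, 18, 20] (size 6, max 20) hi=[28, 28, 28, 37, 39, 42] (size 6, min 28) -> median=24
Step 13: insert 26 -> lo=[3, 10, 11, 14, 18, 20, 26] (size 7, max 26) hi=[28, 28, 28, 37, 39, 42] (size 6, min 28) -> median=26
Step 14: insert 13 -> lo=[3, 10, 11, 13, 14, 18, 20] (size 7, max 20) hi=[26, 28, 28, 28, 37, 39, 42] (size 7, min 26) -> median=23
Step 15: insert 43 -> lo=[3, 10, 11, 13, 14, 18, 20, 26] (size 8, max 26) hi=[28, 28, 28, 37, 39, 42, 43] (size 7, min 28) -> median=26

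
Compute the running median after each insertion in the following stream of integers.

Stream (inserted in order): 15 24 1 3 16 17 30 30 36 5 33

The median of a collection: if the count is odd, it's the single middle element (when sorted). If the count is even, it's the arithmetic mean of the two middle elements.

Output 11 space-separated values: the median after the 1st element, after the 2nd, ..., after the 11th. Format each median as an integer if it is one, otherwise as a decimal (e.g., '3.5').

Answer: 15 19.5 15 9 15 15.5 16 16.5 17 16.5 17

Derivation:
Step 1: insert 15 -> lo=[15] (size 1, max 15) hi=[] (size 0) -> median=15
Step 2: insert 24 -> lo=[15] (size 1, max 15) hi=[24] (size 1, min 24) -> median=19.5
Step 3: insert 1 -> lo=[1, 15] (size 2, max 15) hi=[24] (size 1, min 24) -> median=15
Step 4: insert 3 -> lo=[1, 3] (size 2, max 3) hi=[15, 24] (size 2, min 15) -> median=9
Step 5: insert 16 -> lo=[1, 3, 15] (size 3, max 15) hi=[16, 24] (size 2, min 16) -> median=15
Step 6: insert 17 -> lo=[1, 3, 15] (size 3, max 15) hi=[16, 17, 24] (size 3, min 16) -> median=15.5
Step 7: insert 30 -> lo=[1, 3, 15, 16] (size 4, max 16) hi=[17, 24, 30] (size 3, min 17) -> median=16
Step 8: insert 30 -> lo=[1, 3, 15, 16] (size 4, max 16) hi=[17, 24, 30, 30] (size 4, min 17) -> median=16.5
Step 9: insert 36 -> lo=[1, 3, 15, 16, 17] (size 5, max 17) hi=[24, 30, 30, 36] (size 4, min 24) -> median=17
Step 10: insert 5 -> lo=[1, 3, 5, 15, 16] (size 5, max 16) hi=[17, 24, 30, 30, 36] (size 5, min 17) -> median=16.5
Step 11: insert 33 -> lo=[1, 3, 5, 15, 16, 17] (size 6, max 17) hi=[24, 30, 30, 33, 36] (size 5, min 24) -> median=17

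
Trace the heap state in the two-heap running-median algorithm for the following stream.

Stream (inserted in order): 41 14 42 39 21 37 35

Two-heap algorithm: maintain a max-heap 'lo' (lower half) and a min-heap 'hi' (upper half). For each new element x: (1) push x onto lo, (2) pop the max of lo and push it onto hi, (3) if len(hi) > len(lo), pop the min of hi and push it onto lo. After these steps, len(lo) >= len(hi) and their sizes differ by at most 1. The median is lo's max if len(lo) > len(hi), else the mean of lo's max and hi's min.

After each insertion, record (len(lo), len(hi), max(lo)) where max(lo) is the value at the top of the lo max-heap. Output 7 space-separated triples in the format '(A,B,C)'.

Step 1: insert 41 -> lo=[41] hi=[] -> (len(lo)=1, len(hi)=0, max(lo)=41)
Step 2: insert 14 -> lo=[14] hi=[41] -> (len(lo)=1, len(hi)=1, max(lo)=14)
Step 3: insert 42 -> lo=[14, 41] hi=[42] -> (len(lo)=2, len(hi)=1, max(lo)=41)
Step 4: insert 39 -> lo=[14, 39] hi=[41, 42] -> (len(lo)=2, len(hi)=2, max(lo)=39)
Step 5: insert 21 -> lo=[14, 21, 39] hi=[41, 42] -> (len(lo)=3, len(hi)=2, max(lo)=39)
Step 6: insert 37 -> lo=[14, 21, 37] hi=[39, 41, 42] -> (len(lo)=3, len(hi)=3, max(lo)=37)
Step 7: insert 35 -> lo=[14, 21, 35, 37] hi=[39, 41, 42] -> (len(lo)=4, len(hi)=3, max(lo)=37)

Answer: (1,0,41) (1,1,14) (2,1,41) (2,2,39) (3,2,39) (3,3,37) (4,3,37)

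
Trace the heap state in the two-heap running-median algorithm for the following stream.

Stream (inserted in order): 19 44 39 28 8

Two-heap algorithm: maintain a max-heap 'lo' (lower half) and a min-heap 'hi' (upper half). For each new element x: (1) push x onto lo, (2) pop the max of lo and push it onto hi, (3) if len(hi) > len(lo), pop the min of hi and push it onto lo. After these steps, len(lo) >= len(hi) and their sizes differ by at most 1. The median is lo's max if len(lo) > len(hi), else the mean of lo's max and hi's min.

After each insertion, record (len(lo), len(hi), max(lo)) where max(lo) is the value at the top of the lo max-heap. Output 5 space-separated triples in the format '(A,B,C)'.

Answer: (1,0,19) (1,1,19) (2,1,39) (2,2,28) (3,2,28)

Derivation:
Step 1: insert 19 -> lo=[19] hi=[] -> (len(lo)=1, len(hi)=0, max(lo)=19)
Step 2: insert 44 -> lo=[19] hi=[44] -> (len(lo)=1, len(hi)=1, max(lo)=19)
Step 3: insert 39 -> lo=[19, 39] hi=[44] -> (len(lo)=2, len(hi)=1, max(lo)=39)
Step 4: insert 28 -> lo=[19, 28] hi=[39, 44] -> (len(lo)=2, len(hi)=2, max(lo)=28)
Step 5: insert 8 -> lo=[8, 19, 28] hi=[39, 44] -> (len(lo)=3, len(hi)=2, max(lo)=28)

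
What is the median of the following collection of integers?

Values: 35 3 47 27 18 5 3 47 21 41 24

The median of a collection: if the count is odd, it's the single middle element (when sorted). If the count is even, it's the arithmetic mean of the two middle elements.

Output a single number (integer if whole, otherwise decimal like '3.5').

Answer: 24

Derivation:
Step 1: insert 35 -> lo=[35] (size 1, max 35) hi=[] (size 0) -> median=35
Step 2: insert 3 -> lo=[3] (size 1, max 3) hi=[35] (size 1, min 35) -> median=19
Step 3: insert 47 -> lo=[3, 35] (size 2, max 35) hi=[47] (size 1, min 47) -> median=35
Step 4: insert 27 -> lo=[3, 27] (size 2, max 27) hi=[35, 47] (size 2, min 35) -> median=31
Step 5: insert 18 -> lo=[3, 18, 27] (size 3, max 27) hi=[35, 47] (size 2, min 35) -> median=27
Step 6: insert 5 -> lo=[3, 5, 18] (size 3, max 18) hi=[27, 35, 47] (size 3, min 27) -> median=22.5
Step 7: insert 3 -> lo=[3, 3, 5, 18] (size 4, max 18) hi=[27, 35, 47] (size 3, min 27) -> median=18
Step 8: insert 47 -> lo=[3, 3, 5, 18] (size 4, max 18) hi=[27, 35, 47, 47] (size 4, min 27) -> median=22.5
Step 9: insert 21 -> lo=[3, 3, 5, 18, 21] (size 5, max 21) hi=[27, 35, 47, 47] (size 4, min 27) -> median=21
Step 10: insert 41 -> lo=[3, 3, 5, 18, 21] (size 5, max 21) hi=[27, 35, 41, 47, 47] (size 5, min 27) -> median=24
Step 11: insert 24 -> lo=[3, 3, 5, 18, 21, 24] (size 6, max 24) hi=[27, 35, 41, 47, 47] (size 5, min 27) -> median=24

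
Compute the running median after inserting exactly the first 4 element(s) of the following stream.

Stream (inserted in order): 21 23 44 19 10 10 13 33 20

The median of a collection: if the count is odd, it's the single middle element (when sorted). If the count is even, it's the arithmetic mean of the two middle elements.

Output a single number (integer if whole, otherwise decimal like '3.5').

Step 1: insert 21 -> lo=[21] (size 1, max 21) hi=[] (size 0) -> median=21
Step 2: insert 23 -> lo=[21] (size 1, max 21) hi=[23] (size 1, min 23) -> median=22
Step 3: insert 44 -> lo=[21, 23] (size 2, max 23) hi=[44] (size 1, min 44) -> median=23
Step 4: insert 19 -> lo=[19, 21] (size 2, max 21) hi=[23, 44] (size 2, min 23) -> median=22

Answer: 22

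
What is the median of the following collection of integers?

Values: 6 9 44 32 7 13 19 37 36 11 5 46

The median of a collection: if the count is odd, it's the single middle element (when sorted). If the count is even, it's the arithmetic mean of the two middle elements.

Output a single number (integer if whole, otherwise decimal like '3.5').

Answer: 16

Derivation:
Step 1: insert 6 -> lo=[6] (size 1, max 6) hi=[] (size 0) -> median=6
Step 2: insert 9 -> lo=[6] (size 1, max 6) hi=[9] (size 1, min 9) -> median=7.5
Step 3: insert 44 -> lo=[6, 9] (size 2, max 9) hi=[44] (size 1, min 44) -> median=9
Step 4: insert 32 -> lo=[6, 9] (size 2, max 9) hi=[32, 44] (size 2, min 32) -> median=20.5
Step 5: insert 7 -> lo=[6, 7, 9] (size 3, max 9) hi=[32, 44] (size 2, min 32) -> median=9
Step 6: insert 13 -> lo=[6, 7, 9] (size 3, max 9) hi=[13, 32, 44] (size 3, min 13) -> median=11
Step 7: insert 19 -> lo=[6, 7, 9, 13] (size 4, max 13) hi=[19, 32, 44] (size 3, min 19) -> median=13
Step 8: insert 37 -> lo=[6, 7, 9, 13] (size 4, max 13) hi=[19, 32, 37, 44] (size 4, min 19) -> median=16
Step 9: insert 36 -> lo=[6, 7, 9, 13, 19] (size 5, max 19) hi=[32, 36, 37, 44] (size 4, min 32) -> median=19
Step 10: insert 11 -> lo=[6, 7, 9, 11, 13] (size 5, max 13) hi=[19, 32, 36, 37, 44] (size 5, min 19) -> median=16
Step 11: insert 5 -> lo=[5, 6, 7, 9, 11, 13] (size 6, max 13) hi=[19, 32, 36, 37, 44] (size 5, min 19) -> median=13
Step 12: insert 46 -> lo=[5, 6, 7, 9, 11, 13] (size 6, max 13) hi=[19, 32, 36, 37, 44, 46] (size 6, min 19) -> median=16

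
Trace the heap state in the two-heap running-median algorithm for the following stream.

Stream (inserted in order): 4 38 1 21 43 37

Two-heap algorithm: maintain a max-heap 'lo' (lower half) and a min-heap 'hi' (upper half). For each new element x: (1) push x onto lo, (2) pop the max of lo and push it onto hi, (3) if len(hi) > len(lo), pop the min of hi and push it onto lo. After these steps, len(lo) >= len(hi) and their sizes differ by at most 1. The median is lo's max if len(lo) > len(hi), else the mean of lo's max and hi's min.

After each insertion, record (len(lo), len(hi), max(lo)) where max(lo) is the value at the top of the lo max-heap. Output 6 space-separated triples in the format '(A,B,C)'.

Answer: (1,0,4) (1,1,4) (2,1,4) (2,2,4) (3,2,21) (3,3,21)

Derivation:
Step 1: insert 4 -> lo=[4] hi=[] -> (len(lo)=1, len(hi)=0, max(lo)=4)
Step 2: insert 38 -> lo=[4] hi=[38] -> (len(lo)=1, len(hi)=1, max(lo)=4)
Step 3: insert 1 -> lo=[1, 4] hi=[38] -> (len(lo)=2, len(hi)=1, max(lo)=4)
Step 4: insert 21 -> lo=[1, 4] hi=[21, 38] -> (len(lo)=2, len(hi)=2, max(lo)=4)
Step 5: insert 43 -> lo=[1, 4, 21] hi=[38, 43] -> (len(lo)=3, len(hi)=2, max(lo)=21)
Step 6: insert 37 -> lo=[1, 4, 21] hi=[37, 38, 43] -> (len(lo)=3, len(hi)=3, max(lo)=21)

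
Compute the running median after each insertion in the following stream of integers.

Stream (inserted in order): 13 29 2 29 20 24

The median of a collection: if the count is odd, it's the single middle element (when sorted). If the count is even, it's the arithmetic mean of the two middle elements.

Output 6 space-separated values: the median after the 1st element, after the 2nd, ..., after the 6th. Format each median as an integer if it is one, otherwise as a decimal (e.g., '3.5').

Step 1: insert 13 -> lo=[13] (size 1, max 13) hi=[] (size 0) -> median=13
Step 2: insert 29 -> lo=[13] (size 1, max 13) hi=[29] (size 1, min 29) -> median=21
Step 3: insert 2 -> lo=[2, 13] (size 2, max 13) hi=[29] (size 1, min 29) -> median=13
Step 4: insert 29 -> lo=[2, 13] (size 2, max 13) hi=[29, 29] (size 2, min 29) -> median=21
Step 5: insert 20 -> lo=[2, 13, 20] (size 3, max 20) hi=[29, 29] (size 2, min 29) -> median=20
Step 6: insert 24 -> lo=[2, 13, 20] (size 3, max 20) hi=[24, 29, 29] (size 3, min 24) -> median=22

Answer: 13 21 13 21 20 22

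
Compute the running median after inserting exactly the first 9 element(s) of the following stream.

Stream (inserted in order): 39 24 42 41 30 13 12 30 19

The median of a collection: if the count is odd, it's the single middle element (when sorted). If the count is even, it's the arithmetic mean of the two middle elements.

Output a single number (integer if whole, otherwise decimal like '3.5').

Step 1: insert 39 -> lo=[39] (size 1, max 39) hi=[] (size 0) -> median=39
Step 2: insert 24 -> lo=[24] (size 1, max 24) hi=[39] (size 1, min 39) -> median=31.5
Step 3: insert 42 -> lo=[24, 39] (size 2, max 39) hi=[42] (size 1, min 42) -> median=39
Step 4: insert 41 -> lo=[24, 39] (size 2, max 39) hi=[41, 42] (size 2, min 41) -> median=40
Step 5: insert 30 -> lo=[24, 30, 39] (size 3, max 39) hi=[41, 42] (size 2, min 41) -> median=39
Step 6: insert 13 -> lo=[13, 24, 30] (size 3, max 30) hi=[39, 41, 42] (size 3, min 39) -> median=34.5
Step 7: insert 12 -> lo=[12, 13, 24, 30] (size 4, max 30) hi=[39, 41, 42] (size 3, min 39) -> median=30
Step 8: insert 30 -> lo=[12, 13, 24, 30] (size 4, max 30) hi=[30, 39, 41, 42] (size 4, min 30) -> median=30
Step 9: insert 19 -> lo=[12, 13, 19, 24, 30] (size 5, max 30) hi=[30, 39, 41, 42] (size 4, min 30) -> median=30

Answer: 30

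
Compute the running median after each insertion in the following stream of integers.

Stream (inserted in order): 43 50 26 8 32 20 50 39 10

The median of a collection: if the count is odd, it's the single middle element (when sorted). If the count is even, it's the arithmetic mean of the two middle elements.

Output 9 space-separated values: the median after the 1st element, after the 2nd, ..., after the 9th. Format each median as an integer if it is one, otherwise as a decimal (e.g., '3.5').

Step 1: insert 43 -> lo=[43] (size 1, max 43) hi=[] (size 0) -> median=43
Step 2: insert 50 -> lo=[43] (size 1, max 43) hi=[50] (size 1, min 50) -> median=46.5
Step 3: insert 26 -> lo=[26, 43] (size 2, max 43) hi=[50] (size 1, min 50) -> median=43
Step 4: insert 8 -> lo=[8, 26] (size 2, max 26) hi=[43, 50] (size 2, min 43) -> median=34.5
Step 5: insert 32 -> lo=[8, 26, 32] (size 3, max 32) hi=[43, 50] (size 2, min 43) -> median=32
Step 6: insert 20 -> lo=[8, 20, 26] (size 3, max 26) hi=[32, 43, 50] (size 3, min 32) -> median=29
Step 7: insert 50 -> lo=[8, 20, 26, 32] (size 4, max 32) hi=[43, 50, 50] (size 3, min 43) -> median=32
Step 8: insert 39 -> lo=[8, 20, 26, 32] (size 4, max 32) hi=[39, 43, 50, 50] (size 4, min 39) -> median=35.5
Step 9: insert 10 -> lo=[8, 10, 20, 26, 32] (size 5, max 32) hi=[39, 43, 50, 50] (size 4, min 39) -> median=32

Answer: 43 46.5 43 34.5 32 29 32 35.5 32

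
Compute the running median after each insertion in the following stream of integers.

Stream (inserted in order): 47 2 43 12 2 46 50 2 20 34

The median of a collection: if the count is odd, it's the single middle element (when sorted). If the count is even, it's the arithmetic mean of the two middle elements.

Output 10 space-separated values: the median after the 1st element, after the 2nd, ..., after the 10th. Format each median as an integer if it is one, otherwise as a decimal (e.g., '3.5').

Answer: 47 24.5 43 27.5 12 27.5 43 27.5 20 27

Derivation:
Step 1: insert 47 -> lo=[47] (size 1, max 47) hi=[] (size 0) -> median=47
Step 2: insert 2 -> lo=[2] (size 1, max 2) hi=[47] (size 1, min 47) -> median=24.5
Step 3: insert 43 -> lo=[2, 43] (size 2, max 43) hi=[47] (size 1, min 47) -> median=43
Step 4: insert 12 -> lo=[2, 12] (size 2, max 12) hi=[43, 47] (size 2, min 43) -> median=27.5
Step 5: insert 2 -> lo=[2, 2, 12] (size 3, max 12) hi=[43, 47] (size 2, min 43) -> median=12
Step 6: insert 46 -> lo=[2, 2, 12] (size 3, max 12) hi=[43, 46, 47] (size 3, min 43) -> median=27.5
Step 7: insert 50 -> lo=[2, 2, 12, 43] (size 4, max 43) hi=[46, 47, 50] (size 3, min 46) -> median=43
Step 8: insert 2 -> lo=[2, 2, 2, 12] (size 4, max 12) hi=[43, 46, 47, 50] (size 4, min 43) -> median=27.5
Step 9: insert 20 -> lo=[2, 2, 2, 12, 20] (size 5, max 20) hi=[43, 46, 47, 50] (size 4, min 43) -> median=20
Step 10: insert 34 -> lo=[2, 2, 2, 12, 20] (size 5, max 20) hi=[34, 43, 46, 47, 50] (size 5, min 34) -> median=27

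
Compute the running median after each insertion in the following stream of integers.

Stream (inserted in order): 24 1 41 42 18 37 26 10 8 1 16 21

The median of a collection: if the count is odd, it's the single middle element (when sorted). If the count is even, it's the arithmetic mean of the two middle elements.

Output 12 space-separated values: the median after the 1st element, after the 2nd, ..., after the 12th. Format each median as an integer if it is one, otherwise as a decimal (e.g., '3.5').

Answer: 24 12.5 24 32.5 24 30.5 26 25 24 21 18 19.5

Derivation:
Step 1: insert 24 -> lo=[24] (size 1, max 24) hi=[] (size 0) -> median=24
Step 2: insert 1 -> lo=[1] (size 1, max 1) hi=[24] (size 1, min 24) -> median=12.5
Step 3: insert 41 -> lo=[1, 24] (size 2, max 24) hi=[41] (size 1, min 41) -> median=24
Step 4: insert 42 -> lo=[1, 24] (size 2, max 24) hi=[41, 42] (size 2, min 41) -> median=32.5
Step 5: insert 18 -> lo=[1, 18, 24] (size 3, max 24) hi=[41, 42] (size 2, min 41) -> median=24
Step 6: insert 37 -> lo=[1, 18, 24] (size 3, max 24) hi=[37, 41, 42] (size 3, min 37) -> median=30.5
Step 7: insert 26 -> lo=[1, 18, 24, 26] (size 4, max 26) hi=[37, 41, 42] (size 3, min 37) -> median=26
Step 8: insert 10 -> lo=[1, 10, 18, 24] (size 4, max 24) hi=[26, 37, 41, 42] (size 4, min 26) -> median=25
Step 9: insert 8 -> lo=[1, 8, 10, 18, 24] (size 5, max 24) hi=[26, 37, 41, 42] (size 4, min 26) -> median=24
Step 10: insert 1 -> lo=[1, 1, 8, 10, 18] (size 5, max 18) hi=[24, 26, 37, 41, 42] (size 5, min 24) -> median=21
Step 11: insert 16 -> lo=[1, 1, 8, 10, 16, 18] (size 6, max 18) hi=[24, 26, 37, 41, 42] (size 5, min 24) -> median=18
Step 12: insert 21 -> lo=[1, 1, 8, 10, 16, 18] (size 6, max 18) hi=[21, 24, 26, 37, 41, 42] (size 6, min 21) -> median=19.5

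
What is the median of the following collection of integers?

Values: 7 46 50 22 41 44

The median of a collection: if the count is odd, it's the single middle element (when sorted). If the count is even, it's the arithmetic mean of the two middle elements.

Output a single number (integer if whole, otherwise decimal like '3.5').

Step 1: insert 7 -> lo=[7] (size 1, max 7) hi=[] (size 0) -> median=7
Step 2: insert 46 -> lo=[7] (size 1, max 7) hi=[46] (size 1, min 46) -> median=26.5
Step 3: insert 50 -> lo=[7, 46] (size 2, max 46) hi=[50] (size 1, min 50) -> median=46
Step 4: insert 22 -> lo=[7, 22] (size 2, max 22) hi=[46, 50] (size 2, min 46) -> median=34
Step 5: insert 41 -> lo=[7, 22, 41] (size 3, max 41) hi=[46, 50] (size 2, min 46) -> median=41
Step 6: insert 44 -> lo=[7, 22, 41] (size 3, max 41) hi=[44, 46, 50] (size 3, min 44) -> median=42.5

Answer: 42.5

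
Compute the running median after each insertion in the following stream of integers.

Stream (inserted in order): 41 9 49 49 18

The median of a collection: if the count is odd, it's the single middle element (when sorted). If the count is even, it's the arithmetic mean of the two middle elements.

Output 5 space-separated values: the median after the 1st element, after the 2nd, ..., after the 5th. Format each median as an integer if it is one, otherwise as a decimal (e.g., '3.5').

Step 1: insert 41 -> lo=[41] (size 1, max 41) hi=[] (size 0) -> median=41
Step 2: insert 9 -> lo=[9] (size 1, max 9) hi=[41] (size 1, min 41) -> median=25
Step 3: insert 49 -> lo=[9, 41] (size 2, max 41) hi=[49] (size 1, min 49) -> median=41
Step 4: insert 49 -> lo=[9, 41] (size 2, max 41) hi=[49, 49] (size 2, min 49) -> median=45
Step 5: insert 18 -> lo=[9, 18, 41] (size 3, max 41) hi=[49, 49] (size 2, min 49) -> median=41

Answer: 41 25 41 45 41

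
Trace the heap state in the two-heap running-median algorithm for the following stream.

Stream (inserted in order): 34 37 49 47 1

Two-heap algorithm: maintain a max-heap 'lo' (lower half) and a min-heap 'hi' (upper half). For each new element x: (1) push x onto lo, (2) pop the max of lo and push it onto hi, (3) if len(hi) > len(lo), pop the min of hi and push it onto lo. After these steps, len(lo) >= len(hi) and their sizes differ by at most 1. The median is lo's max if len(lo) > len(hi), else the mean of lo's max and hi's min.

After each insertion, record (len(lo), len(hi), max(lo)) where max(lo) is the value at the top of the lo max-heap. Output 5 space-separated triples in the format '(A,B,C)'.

Step 1: insert 34 -> lo=[34] hi=[] -> (len(lo)=1, len(hi)=0, max(lo)=34)
Step 2: insert 37 -> lo=[34] hi=[37] -> (len(lo)=1, len(hi)=1, max(lo)=34)
Step 3: insert 49 -> lo=[34, 37] hi=[49] -> (len(lo)=2, len(hi)=1, max(lo)=37)
Step 4: insert 47 -> lo=[34, 37] hi=[47, 49] -> (len(lo)=2, len(hi)=2, max(lo)=37)
Step 5: insert 1 -> lo=[1, 34, 37] hi=[47, 49] -> (len(lo)=3, len(hi)=2, max(lo)=37)

Answer: (1,0,34) (1,1,34) (2,1,37) (2,2,37) (3,2,37)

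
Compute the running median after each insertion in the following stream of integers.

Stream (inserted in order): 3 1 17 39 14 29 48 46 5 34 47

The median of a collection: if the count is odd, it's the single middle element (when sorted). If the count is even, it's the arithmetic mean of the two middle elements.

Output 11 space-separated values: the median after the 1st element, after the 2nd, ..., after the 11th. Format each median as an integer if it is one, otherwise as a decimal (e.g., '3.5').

Answer: 3 2 3 10 14 15.5 17 23 17 23 29

Derivation:
Step 1: insert 3 -> lo=[3] (size 1, max 3) hi=[] (size 0) -> median=3
Step 2: insert 1 -> lo=[1] (size 1, max 1) hi=[3] (size 1, min 3) -> median=2
Step 3: insert 17 -> lo=[1, 3] (size 2, max 3) hi=[17] (size 1, min 17) -> median=3
Step 4: insert 39 -> lo=[1, 3] (size 2, max 3) hi=[17, 39] (size 2, min 17) -> median=10
Step 5: insert 14 -> lo=[1, 3, 14] (size 3, max 14) hi=[17, 39] (size 2, min 17) -> median=14
Step 6: insert 29 -> lo=[1, 3, 14] (size 3, max 14) hi=[17, 29, 39] (size 3, min 17) -> median=15.5
Step 7: insert 48 -> lo=[1, 3, 14, 17] (size 4, max 17) hi=[29, 39, 48] (size 3, min 29) -> median=17
Step 8: insert 46 -> lo=[1, 3, 14, 17] (size 4, max 17) hi=[29, 39, 46, 48] (size 4, min 29) -> median=23
Step 9: insert 5 -> lo=[1, 3, 5, 14, 17] (size 5, max 17) hi=[29, 39, 46, 48] (size 4, min 29) -> median=17
Step 10: insert 34 -> lo=[1, 3, 5, 14, 17] (size 5, max 17) hi=[29, 34, 39, 46, 48] (size 5, min 29) -> median=23
Step 11: insert 47 -> lo=[1, 3, 5, 14, 17, 29] (size 6, max 29) hi=[34, 39, 46, 47, 48] (size 5, min 34) -> median=29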